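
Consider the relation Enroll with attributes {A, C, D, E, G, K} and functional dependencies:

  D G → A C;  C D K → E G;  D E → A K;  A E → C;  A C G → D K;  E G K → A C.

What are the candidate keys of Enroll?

DE, DG, ACG, AEG, CDK, EGK

{D, E}⁺: DE→AK adds A, K; AE→C adds C; CDK→EG adds G → {A, C, D, E, G, K}. Minimal: {E}⁺ = {E}; {D}⁺ = {D} — none reach the full schema.
{D, G}⁺: DG→AC adds A, C; ACG→DK adds K; CDK→EG adds E → {A, C, D, E, G, K}. Minimal: {G}⁺ = {G}; {D}⁺ = {D} — none reach the full schema.
{A, C, G}⁺: ACG→DK adds D, K; CDK→EG adds E → {A, C, D, E, G, K}. Minimal: {C, G}⁺ = {C, G}; {A, G}⁺ = {A, G}; {A, C}⁺ = {A, C} — none reach the full schema.
{A, E, G}⁺: AE→C adds C; ACG→DK adds D, K → {A, C, D, E, G, K}. Minimal: {E, G}⁺ = {E, G}; {A, G}⁺ = {A, G}; {A, E}⁺ = {A, C, E} — none reach the full schema.
{C, D, K}⁺: CDK→EG adds E, G; DE→AK adds A → {A, C, D, E, G, K}. Minimal: {D, K}⁺ = {D, K}; {C, K}⁺ = {C, K}; {C, D}⁺ = {C, D} — none reach the full schema.
{E, G, K}⁺: EGK→AC adds A, C; ACG→DK adds D → {A, C, D, E, G, K}. Minimal: {G, K}⁺ = {G, K}; {E, K}⁺ = {E, K}; {E, G}⁺ = {E, G} — none reach the full schema.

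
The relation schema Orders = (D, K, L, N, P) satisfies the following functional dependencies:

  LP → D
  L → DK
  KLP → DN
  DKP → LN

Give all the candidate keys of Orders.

{L, P}; {D, K, P}

Attribute P never appears on the right-hand side of any dependency, so P must belong to every candidate key.
{P}⁺ = {P}, which is not all of the schema, so we must add further attributes.
{L, P}⁺: LP→D adds D; L→DK adds K; KLP→DN adds N → {D, K, L, N, P}. Minimal: {P}⁺ = {P}; {L}⁺ = {D, K, L} — none reach the full schema.
{D, K, P}⁺: DKP→LN adds L, N → {D, K, L, N, P}. Minimal: {K, P}⁺ = {K, P}; {D, P}⁺ = {D, P}; {D, K}⁺ = {D, K} — none reach the full schema.
Any other superkey contains one of these as a subset, so there are no further candidate keys.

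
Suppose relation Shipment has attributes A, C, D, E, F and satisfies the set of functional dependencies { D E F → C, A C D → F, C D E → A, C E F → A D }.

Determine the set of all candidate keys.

(C, D, E), (C, E, F), (D, E, F)

Attribute E never appears on the right-hand side of any dependency, so E must belong to every candidate key.
{E}⁺ = {E}, which is not all of the schema, so we must add further attributes.
{C, D, E}⁺: CDE→A adds A; ACD→F adds F → {A, C, D, E, F}. Minimal: {D, E}⁺ = {D, E}; {C, E}⁺ = {C, E}; {C, D}⁺ = {C, D} — none reach the full schema.
{C, E, F}⁺: CEF→AD adds A, D → {A, C, D, E, F}. Minimal: {E, F}⁺ = {E, F}; {C, F}⁺ = {C, F}; {C, E}⁺ = {C, E} — none reach the full schema.
{D, E, F}⁺: DEF→C adds C; CDE→A adds A → {A, C, D, E, F}. Minimal: {E, F}⁺ = {E, F}; {D, F}⁺ = {D, F}; {D, E}⁺ = {D, E} — none reach the full schema.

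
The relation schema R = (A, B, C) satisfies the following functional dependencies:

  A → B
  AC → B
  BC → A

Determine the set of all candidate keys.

{A, C}, {B, C}

Attribute C never appears on the right-hand side of any dependency, so C must belong to every candidate key.
{C}⁺ = {C}, which is not all of the schema, so we must add further attributes.
{A, C}⁺: A→B adds B → {A, B, C}.
{B, C}⁺: BC→A adds A → {A, B, C}.
Any other superkey contains one of these as a subset, so there are no further candidate keys.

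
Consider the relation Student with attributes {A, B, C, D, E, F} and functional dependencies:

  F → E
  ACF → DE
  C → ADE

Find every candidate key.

{B, C, F}⁺: F→E adds E; C→ADE adds A, D → {A, B, C, D, E, F}. Minimal: {C, F}⁺ = {A, C, D, E, F}; {B, F}⁺ = {B, E, F}; {B, C}⁺ = {A, B, C, D, E} — none reach the full schema.
No other minimal superkey exists.

{B, C, F}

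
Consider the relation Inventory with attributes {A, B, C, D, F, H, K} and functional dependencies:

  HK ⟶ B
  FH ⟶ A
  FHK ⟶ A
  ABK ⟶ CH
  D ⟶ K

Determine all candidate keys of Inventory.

DFH; ABDF

{D, F, H}⁺: FH→A adds A; D→K adds K; HK→B adds B; ABK→CH adds C → {A, B, C, D, F, H, K}. Minimal: {F, H}⁺ = {A, F, H}; {D, H}⁺ = {B, D, H, K}; {D, F}⁺ = {D, F, K} — none reach the full schema.
{A, B, D, F}⁺: D→K adds K; ABK→CH adds C, H → {A, B, C, D, F, H, K}. Minimal: {B, D, F}⁺ = {B, D, F, K}; {A, D, F}⁺ = {A, D, F, K}; {A, B, F}⁺ = {A, B, F}; … — none reach the full schema.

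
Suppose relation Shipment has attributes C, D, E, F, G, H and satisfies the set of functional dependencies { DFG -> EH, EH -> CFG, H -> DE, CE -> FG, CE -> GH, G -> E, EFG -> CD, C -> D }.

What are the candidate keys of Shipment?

{H}⁺: H→DE adds D, E; EH→CFG adds C, F, G → {C, D, E, F, G, H}.
{C, E}⁺: CE→FG adds F, G; CE→GH adds H; EFG→CD adds D → {C, D, E, F, G, H}. Minimal: {E}⁺ = {E}; {C}⁺ = {C, D} — none reach the full schema.
{C, G}⁺: G→E adds E; C→D adds D; CE→FG adds F; CE→GH adds H → {C, D, E, F, G, H}. Minimal: {G}⁺ = {E, G}; {C}⁺ = {C, D} — none reach the full schema.
{F, G}⁺: G→E adds E; EFG→CD adds C, D; DFG→EH adds H → {C, D, E, F, G, H}. Minimal: {G}⁺ = {E, G}; {F}⁺ = {F} — none reach the full schema.

{H}; {C, E}; {C, G}; {F, G}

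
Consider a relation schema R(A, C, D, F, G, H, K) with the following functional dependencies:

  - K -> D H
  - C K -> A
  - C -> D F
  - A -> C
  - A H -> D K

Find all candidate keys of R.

Attribute G never appears on the right-hand side of any dependency, so G must belong to every candidate key.
{G}⁺ = {G}, which is not all of the schema, so we must add further attributes.
{A, G, H}⁺: A→C adds C; AH→DK adds D, K; C→DF adds F → {A, C, D, F, G, H, K}.
{A, G, K}⁺: K→DH adds D, H; A→C adds C; C→DF adds F → {A, C, D, F, G, H, K}.
{C, G, K}⁺: K→DH adds D, H; CK→A adds A; C→DF adds F → {A, C, D, F, G, H, K}.

{A, G, H}, {A, G, K}, {C, G, K}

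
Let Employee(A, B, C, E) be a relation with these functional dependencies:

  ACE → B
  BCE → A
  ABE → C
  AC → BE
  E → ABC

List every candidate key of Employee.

(E), (A, C)

{E}⁺: E→ABC adds A, B, C → {A, B, C, E}.
{A, C}⁺: AC→BE adds B, E → {A, B, C, E}. Minimal: {C}⁺ = {C}; {A}⁺ = {A} — none reach the full schema.
Any other superkey contains one of these as a subset, so there are no further candidate keys.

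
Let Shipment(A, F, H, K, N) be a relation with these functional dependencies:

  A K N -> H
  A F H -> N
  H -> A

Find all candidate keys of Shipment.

Attributes F, K never appear on any right-hand side, so every candidate key must contain {F, K}.
{F, K}⁺ = {F, K}, which is not all of the schema, so we must add further attributes.
{F, H, K}⁺: H→A adds A; AFH→N adds N → {A, F, H, K, N}. Minimal: {H, K}⁺ = {A, H, K}; {F, K}⁺ = {F, K}; {F, H}⁺ = {A, F, H, N} — none reach the full schema.
{A, F, K, N}⁺: AKN→H adds H → {A, F, H, K, N}. Minimal: {F, K, N}⁺ = {F, K, N}; {A, K, N}⁺ = {A, H, K, N}; {A, F, N}⁺ = {A, F, N}; … — none reach the full schema.

(F, H, K), (A, F, K, N)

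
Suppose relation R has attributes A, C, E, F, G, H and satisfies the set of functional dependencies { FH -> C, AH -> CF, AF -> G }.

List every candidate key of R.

(A, E, H)

Attributes A, E, H never appear on any right-hand side, so every candidate key must contain {A, E, H}.
{A, E, H}⁺ = {A, C, E, F, G, H}, which is all of the schema, so {A, E, H} is the only candidate key.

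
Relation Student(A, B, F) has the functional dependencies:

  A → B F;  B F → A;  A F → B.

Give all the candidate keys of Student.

{A}, {B, F}

{A}⁺: A→BF adds B, F → {A, B, F}.
{B, F}⁺: BF→A adds A → {A, B, F}. Minimal: {F}⁺ = {F}; {B}⁺ = {B} — none reach the full schema.
Any other superkey contains one of these as a subset, so there are no further candidate keys.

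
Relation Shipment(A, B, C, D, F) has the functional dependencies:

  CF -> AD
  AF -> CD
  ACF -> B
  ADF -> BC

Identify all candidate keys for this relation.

Attribute F never appears on the right-hand side of any dependency, so F must belong to every candidate key.
{F}⁺ = {F}, which is not all of the schema, so we must add further attributes.
{A, F}⁺: AF→CD adds C, D; ACF→B adds B → {A, B, C, D, F}. Minimal: {F}⁺ = {F}; {A}⁺ = {A} — none reach the full schema.
{C, F}⁺: CF→AD adds A, D; ACF→B adds B → {A, B, C, D, F}. Minimal: {F}⁺ = {F}; {C}⁺ = {C} — none reach the full schema.
Any other superkey contains one of these as a subset, so there are no further candidate keys.

(A, F); (C, F)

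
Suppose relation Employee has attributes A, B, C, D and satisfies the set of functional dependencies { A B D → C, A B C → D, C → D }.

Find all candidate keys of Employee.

{A, B, C}⁺: ABC→D adds D → {A, B, C, D}.
{A, B, D}⁺: ABD→C adds C → {A, B, C, D}.

{A, B, C}; {A, B, D}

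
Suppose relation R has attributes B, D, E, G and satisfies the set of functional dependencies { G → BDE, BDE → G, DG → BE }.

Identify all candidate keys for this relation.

{G}⁺: G→BDE adds B, D, E → {B, D, E, G}.
{B, D, E}⁺: BDE→G adds G → {B, D, E, G}.

{G}; {B, D, E}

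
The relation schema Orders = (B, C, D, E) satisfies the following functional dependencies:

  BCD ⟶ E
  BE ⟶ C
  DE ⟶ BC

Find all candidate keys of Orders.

DE; BCD

Attribute D never appears on the right-hand side of any dependency, so D must belong to every candidate key.
{D}⁺ = {D}, which is not all of the schema, so we must add further attributes.
{D, E}⁺: DE→BC adds B, C → {B, C, D, E}.
{B, C, D}⁺: BCD→E adds E → {B, C, D, E}.
Any other superkey contains one of these as a subset, so there are no further candidate keys.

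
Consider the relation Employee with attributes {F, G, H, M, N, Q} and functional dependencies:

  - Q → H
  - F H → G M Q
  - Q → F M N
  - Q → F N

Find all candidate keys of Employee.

{Q}⁺: Q→H adds H; Q→FMN adds F, M, N; FH→GMQ adds G → {F, G, H, M, N, Q}.
{F, H}⁺: FH→GMQ adds G, M, Q; Q→FMN adds N → {F, G, H, M, N, Q}. Minimal: {H}⁺ = {H}; {F}⁺ = {F} — none reach the full schema.

{Q}, {F, H}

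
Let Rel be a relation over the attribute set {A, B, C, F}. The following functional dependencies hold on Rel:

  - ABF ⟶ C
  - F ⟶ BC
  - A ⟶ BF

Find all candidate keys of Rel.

(A)

Attribute A never appears on the right-hand side of any dependency, so A must belong to every candidate key.
{A}⁺ = {A, B, C, F}, which is all of the schema, so {A} is the only candidate key.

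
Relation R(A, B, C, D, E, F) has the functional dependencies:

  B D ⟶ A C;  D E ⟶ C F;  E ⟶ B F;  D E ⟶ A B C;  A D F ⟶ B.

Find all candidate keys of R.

{D, E}⁺: DE→CF adds C, F; E→BF adds B; DE→ABC adds A → {A, B, C, D, E, F}. Minimal: {E}⁺ = {B, E, F}; {D}⁺ = {D} — none reach the full schema.

{D, E}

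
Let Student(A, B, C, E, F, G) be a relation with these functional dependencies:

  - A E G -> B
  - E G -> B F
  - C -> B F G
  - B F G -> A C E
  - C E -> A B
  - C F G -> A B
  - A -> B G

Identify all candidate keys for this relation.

{C}; {A, E}; {A, F}; {E, G}; {B, F, G}

{C}⁺: C→BFG adds B, F, G; BFG→ACE adds A, E → {A, B, C, E, F, G}.
{A, E}⁺: A→BG adds B, G; EG→BF adds F; BFG→ACE adds C → {A, B, C, E, F, G}.
{A, F}⁺: A→BG adds B, G; BFG→ACE adds C, E → {A, B, C, E, F, G}.
{E, G}⁺: EG→BF adds B, F; BFG→ACE adds A, C → {A, B, C, E, F, G}.
{B, F, G}⁺: BFG→ACE adds A, C, E → {A, B, C, E, F, G}.
Any other superkey contains one of these as a subset, so there are no further candidate keys.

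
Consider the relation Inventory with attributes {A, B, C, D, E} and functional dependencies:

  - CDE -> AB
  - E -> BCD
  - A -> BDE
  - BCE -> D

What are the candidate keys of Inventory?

{A}⁺: A→BDE adds B, D, E; E→BCD adds C → {A, B, C, D, E}.
{E}⁺: E→BCD adds B, C, D; CDE→AB adds A → {A, B, C, D, E}.

{A}, {E}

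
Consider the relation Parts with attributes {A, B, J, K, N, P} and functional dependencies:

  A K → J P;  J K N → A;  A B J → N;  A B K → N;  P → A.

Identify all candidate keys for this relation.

Attributes B, K never appear on any right-hand side, so every candidate key must contain {B, K}.
{B, K}⁺ = {B, K}, which is not all of the schema, so we must add further attributes.
{A, B, K}⁺: AK→JP adds J, P; ABJ→N adds N → {A, B, J, K, N, P}.
{B, K, P}⁺: P→A adds A; AK→JP adds J; ABJ→N adds N → {A, B, J, K, N, P}.
{B, J, K, N}⁺: JKN→A adds A; AK→JP adds P → {A, B, J, K, N, P}.
Any other superkey contains one of these as a subset, so there are no further candidate keys.

(A, B, K); (B, K, P); (B, J, K, N)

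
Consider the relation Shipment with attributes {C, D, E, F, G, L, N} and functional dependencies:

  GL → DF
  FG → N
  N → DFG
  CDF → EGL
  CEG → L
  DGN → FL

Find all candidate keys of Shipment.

{C, N}⁺: N→DFG adds D, F, G; CDF→EGL adds E, L → {C, D, E, F, G, L, N}. Minimal: {N}⁺ = {D, F, G, L, N}; {C}⁺ = {C} — none reach the full schema.
{C, D, F}⁺: CDF→EGL adds E, G, L; FG→N adds N → {C, D, E, F, G, L, N}. Minimal: {D, F}⁺ = {D, F}; {C, F}⁺ = {C, F}; {C, D}⁺ = {C, D} — none reach the full schema.
{C, E, G}⁺: CEG→L adds L; GL→DF adds D, F; FG→N adds N → {C, D, E, F, G, L, N}. Minimal: {E, G}⁺ = {E, G}; {C, G}⁺ = {C, G}; {C, E}⁺ = {C, E} — none reach the full schema.
{C, F, G}⁺: FG→N adds N; N→DFG adds D; CDF→EGL adds E, L → {C, D, E, F, G, L, N}. Minimal: {F, G}⁺ = {D, F, G, L, N}; {C, G}⁺ = {C, G}; {C, F}⁺ = {C, F} — none reach the full schema.
{C, G, L}⁺: GL→DF adds D, F; FG→N adds N; CDF→EGL adds E → {C, D, E, F, G, L, N}. Minimal: {G, L}⁺ = {D, F, G, L, N}; {C, L}⁺ = {C, L}; {C, G}⁺ = {C, G} — none reach the full schema.

CN, CDF, CEG, CFG, CGL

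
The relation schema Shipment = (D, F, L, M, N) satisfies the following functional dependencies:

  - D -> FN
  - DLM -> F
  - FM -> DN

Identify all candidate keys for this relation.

Attributes L, M never appear on any right-hand side, so every candidate key must contain {L, M}.
{L, M}⁺ = {L, M}, which is not all of the schema, so we must add further attributes.
{D, L, M}⁺: D→FN adds F, N → {D, F, L, M, N}. Minimal: {L, M}⁺ = {L, M}; {D, M}⁺ = {D, F, M, N}; {D, L}⁺ = {D, F, L, N} — none reach the full schema.
{F, L, M}⁺: FM→DN adds D, N → {D, F, L, M, N}. Minimal: {L, M}⁺ = {L, M}; {F, M}⁺ = {D, F, M, N}; {F, L}⁺ = {F, L} — none reach the full schema.

(D, L, M), (F, L, M)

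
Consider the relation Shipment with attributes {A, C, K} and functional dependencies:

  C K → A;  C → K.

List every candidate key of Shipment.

{C}

Attribute C never appears on the right-hand side of any dependency, so C must belong to every candidate key.
{C}⁺ = {A, C, K}, which is all of the schema, so {C} is the only candidate key.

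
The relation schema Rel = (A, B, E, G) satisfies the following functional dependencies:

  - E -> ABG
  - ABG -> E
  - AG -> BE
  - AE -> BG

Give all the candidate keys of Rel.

E, AG

{E}⁺: E→ABG adds A, B, G → {A, B, E, G}.
{A, G}⁺: AG→BE adds B, E → {A, B, E, G}. Minimal: {G}⁺ = {G}; {A}⁺ = {A} — none reach the full schema.
Any other superkey contains one of these as a subset, so there are no further candidate keys.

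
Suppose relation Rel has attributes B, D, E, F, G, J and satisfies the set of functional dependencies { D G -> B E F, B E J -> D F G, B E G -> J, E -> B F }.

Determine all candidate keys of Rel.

{D, G}⁺: DG→BEF adds B, E, F; BEG→J adds J → {B, D, E, F, G, J}.
{E, G}⁺: E→BF adds B, F; BEG→J adds J; BEJ→DFG adds D → {B, D, E, F, G, J}.
{E, J}⁺: E→BF adds B, F; BEJ→DFG adds D, G → {B, D, E, F, G, J}.
Any other superkey contains one of these as a subset, so there are no further candidate keys.

{D, G}, {E, G}, {E, J}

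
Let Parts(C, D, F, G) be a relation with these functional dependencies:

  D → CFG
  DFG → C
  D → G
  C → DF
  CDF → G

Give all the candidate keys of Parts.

{C}, {D}

{C}⁺: C→DF adds D, F; CDF→G adds G → {C, D, F, G}.
{D}⁺: D→CFG adds C, F, G → {C, D, F, G}.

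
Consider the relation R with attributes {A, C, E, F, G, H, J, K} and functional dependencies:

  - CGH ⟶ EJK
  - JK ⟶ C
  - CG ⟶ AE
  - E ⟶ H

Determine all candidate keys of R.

Attributes F, G never appear on any right-hand side, so every candidate key must contain {F, G}.
{F, G}⁺ = {F, G}, which is not all of the schema, so we must add further attributes.
{C, F, G}⁺: CG→AE adds A, E; E→H adds H; CGH→EJK adds J, K → {A, C, E, F, G, H, J, K}.
{F, G, J, K}⁺: JK→C adds C; CG→AE adds A, E; E→H adds H → {A, C, E, F, G, H, J, K}.
Any other superkey contains one of these as a subset, so there are no further candidate keys.

(C, F, G); (F, G, J, K)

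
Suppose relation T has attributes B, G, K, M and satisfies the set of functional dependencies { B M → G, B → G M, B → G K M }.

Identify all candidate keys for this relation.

Attribute B never appears on the right-hand side of any dependency, so B must belong to every candidate key.
{B}⁺ = {B, G, K, M}, which is all of the schema, so {B} is the only candidate key.

{B}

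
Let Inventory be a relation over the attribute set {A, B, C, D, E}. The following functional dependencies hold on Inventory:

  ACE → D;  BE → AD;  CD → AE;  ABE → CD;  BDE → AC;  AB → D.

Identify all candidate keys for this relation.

Attribute B never appears on the right-hand side of any dependency, so B must belong to every candidate key.
{B}⁺ = {B}, which is not all of the schema, so we must add further attributes.
{B, E}⁺: BE→AD adds A, D; ABE→CD adds C → {A, B, C, D, E}. Minimal: {E}⁺ = {E}; {B}⁺ = {B} — none reach the full schema.
{A, B, C}⁺: AB→D adds D; CD→AE adds E → {A, B, C, D, E}. Minimal: {B, C}⁺ = {B, C}; {A, C}⁺ = {A, C}; {A, B}⁺ = {A, B, D} — none reach the full schema.
{B, C, D}⁺: CD→AE adds A, E → {A, B, C, D, E}. Minimal: {C, D}⁺ = {A, C, D, E}; {B, D}⁺ = {B, D}; {B, C}⁺ = {B, C} — none reach the full schema.
Any other superkey contains one of these as a subset, so there are no further candidate keys.

{B, E}; {A, B, C}; {B, C, D}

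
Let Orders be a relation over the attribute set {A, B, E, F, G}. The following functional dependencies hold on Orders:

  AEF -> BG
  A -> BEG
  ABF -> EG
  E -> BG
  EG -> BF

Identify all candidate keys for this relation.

{A}

{A}⁺: A→BEG adds B, E, G; EG→BF adds F → {A, B, E, F, G}.
No other minimal superkey exists.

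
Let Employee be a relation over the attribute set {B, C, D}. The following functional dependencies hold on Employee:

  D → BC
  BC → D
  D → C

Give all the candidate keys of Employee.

{D}⁺: D→BC adds B, C → {B, C, D}.
{B, C}⁺: BC→D adds D → {B, C, D}.

D, BC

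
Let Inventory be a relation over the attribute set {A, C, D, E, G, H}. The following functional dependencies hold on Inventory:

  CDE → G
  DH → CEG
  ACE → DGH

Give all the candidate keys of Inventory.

Attribute A never appears on the right-hand side of any dependency, so A must belong to every candidate key.
{A}⁺ = {A}, which is not all of the schema, so we must add further attributes.
{A, C, E}⁺: ACE→DGH adds D, G, H → {A, C, D, E, G, H}. Minimal: {C, E}⁺ = {C, E}; {A, E}⁺ = {A, E}; {A, C}⁺ = {A, C} — none reach the full schema.
{A, D, H}⁺: DH→CEG adds C, E, G → {A, C, D, E, G, H}. Minimal: {D, H}⁺ = {C, D, E, G, H}; {A, H}⁺ = {A, H}; {A, D}⁺ = {A, D} — none reach the full schema.
Any other superkey contains one of these as a subset, so there are no further candidate keys.

{A, C, E}; {A, D, H}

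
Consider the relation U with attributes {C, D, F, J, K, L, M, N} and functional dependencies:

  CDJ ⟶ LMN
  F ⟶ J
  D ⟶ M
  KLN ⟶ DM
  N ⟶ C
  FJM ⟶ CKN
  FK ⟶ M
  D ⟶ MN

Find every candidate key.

(D, F); (F, K, L); (F, L, M)

Attribute F never appears on the right-hand side of any dependency, so F must belong to every candidate key.
{F}⁺ = {F, J}, which is not all of the schema, so we must add further attributes.
{D, F}⁺: F→J adds J; D→M adds M; FJM→CKN adds C, K, N; CDJ→LMN adds L → {C, D, F, J, K, L, M, N}. Minimal: {F}⁺ = {F, J}; {D}⁺ = {C, D, M, N} — none reach the full schema.
{F, K, L}⁺: F→J adds J; FK→M adds M; FJM→CKN adds C, N; KLN→DM adds D → {C, D, F, J, K, L, M, N}. Minimal: {K, L}⁺ = {K, L}; {F, L}⁺ = {F, J, L}; {F, K}⁺ = {C, F, J, K, M, N} — none reach the full schema.
{F, L, M}⁺: F→J adds J; FJM→CKN adds C, K, N; KLN→DM adds D → {C, D, F, J, K, L, M, N}. Minimal: {L, M}⁺ = {L, M}; {F, M}⁺ = {C, F, J, K, M, N}; {F, L}⁺ = {F, J, L} — none reach the full schema.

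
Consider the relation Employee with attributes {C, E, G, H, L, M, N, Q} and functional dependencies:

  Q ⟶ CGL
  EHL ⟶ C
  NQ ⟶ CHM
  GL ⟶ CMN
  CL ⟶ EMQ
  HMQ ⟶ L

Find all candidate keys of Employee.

{Q}⁺: Q→CGL adds C, G, L; GL→CMN adds M, N; CL→EMQ adds E; NQ→CHM adds H → {C, E, G, H, L, M, N, Q}.
{C, L}⁺: CL→EMQ adds E, M, Q; Q→CGL adds G; GL→CMN adds N; NQ→CHM adds H → {C, E, G, H, L, M, N, Q}. Minimal: {L}⁺ = {L}; {C}⁺ = {C} — none reach the full schema.
{G, L}⁺: GL→CMN adds C, M, N; CL→EMQ adds E, Q; NQ→CHM adds H → {C, E, G, H, L, M, N, Q}. Minimal: {L}⁺ = {L}; {G}⁺ = {G} — none reach the full schema.
{E, H, L}⁺: EHL→C adds C; CL→EMQ adds M, Q; Q→CGL adds G; GL→CMN adds N → {C, E, G, H, L, M, N, Q}. Minimal: {H, L}⁺ = {H, L}; {E, L}⁺ = {E, L}; {E, H}⁺ = {E, H} — none reach the full schema.

{Q}, {C, L}, {G, L}, {E, H, L}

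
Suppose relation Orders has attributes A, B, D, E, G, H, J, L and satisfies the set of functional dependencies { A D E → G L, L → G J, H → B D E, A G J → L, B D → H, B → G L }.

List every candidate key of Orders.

Attribute A never appears on the right-hand side of any dependency, so A must belong to every candidate key.
{A}⁺ = {A}, which is not all of the schema, so we must add further attributes.
{A, H}⁺: H→BDE adds B, D, E; B→GL adds G, L; L→GJ adds J → {A, B, D, E, G, H, J, L}. Minimal: {H}⁺ = {B, D, E, G, H, J, L}; {A}⁺ = {A} — none reach the full schema.
{A, B, D}⁺: BD→H adds H; B→GL adds G, L; L→GJ adds J; H→BDE adds E → {A, B, D, E, G, H, J, L}. Minimal: {B, D}⁺ = {B, D, E, G, H, J, L}; {A, D}⁺ = {A, D}; {A, B}⁺ = {A, B, G, J, L} — none reach the full schema.
Any other superkey contains one of these as a subset, so there are no further candidate keys.

(A, H); (A, B, D)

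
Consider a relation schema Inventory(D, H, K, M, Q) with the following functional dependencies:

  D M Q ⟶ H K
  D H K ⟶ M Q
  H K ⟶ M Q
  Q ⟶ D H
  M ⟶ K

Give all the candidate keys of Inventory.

{H, K}⁺: HK→MQ adds M, Q; Q→DH adds D → {D, H, K, M, Q}. Minimal: {K}⁺ = {K}; {H}⁺ = {H} — none reach the full schema.
{H, M}⁺: M→K adds K; HK→MQ adds Q; Q→DH adds D → {D, H, K, M, Q}. Minimal: {M}⁺ = {K, M}; {H}⁺ = {H} — none reach the full schema.
{K, Q}⁺: Q→DH adds D, H; DHK→MQ adds M → {D, H, K, M, Q}. Minimal: {Q}⁺ = {D, H, Q}; {K}⁺ = {K} — none reach the full schema.
{M, Q}⁺: Q→DH adds D, H; M→K adds K → {D, H, K, M, Q}. Minimal: {Q}⁺ = {D, H, Q}; {M}⁺ = {K, M} — none reach the full schema.
Any other superkey contains one of these as a subset, so there are no further candidate keys.

{H, K}, {H, M}, {K, Q}, {M, Q}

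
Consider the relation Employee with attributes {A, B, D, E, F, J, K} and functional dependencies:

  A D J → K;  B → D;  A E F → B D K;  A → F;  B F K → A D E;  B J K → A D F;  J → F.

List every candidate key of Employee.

Attribute J never appears on the right-hand side of any dependency, so J must belong to every candidate key.
{J}⁺ = {F, J}, which is not all of the schema, so we must add further attributes.
{A, B, J}⁺: B→D adds D; A→F adds F; ADJ→K adds K; BFK→ADE adds E → {A, B, D, E, F, J, K}. Minimal: {B, J}⁺ = {B, D, F, J}; {A, J}⁺ = {A, F, J}; {A, B}⁺ = {A, B, D, F} — none reach the full schema.
{A, E, J}⁺: A→F adds F; AEF→BDK adds B, D, K → {A, B, D, E, F, J, K}. Minimal: {E, J}⁺ = {E, F, J}; {A, J}⁺ = {A, F, J}; {A, E}⁺ = {A, B, D, E, F, K} — none reach the full schema.
{B, J, K}⁺: B→D adds D; BJK→ADF adds A, F; BFK→ADE adds E → {A, B, D, E, F, J, K}. Minimal: {J, K}⁺ = {F, J, K}; {B, K}⁺ = {B, D, K}; {B, J}⁺ = {B, D, F, J} — none reach the full schema.
Any other superkey contains one of these as a subset, so there are no further candidate keys.

{A, B, J}, {A, E, J}, {B, J, K}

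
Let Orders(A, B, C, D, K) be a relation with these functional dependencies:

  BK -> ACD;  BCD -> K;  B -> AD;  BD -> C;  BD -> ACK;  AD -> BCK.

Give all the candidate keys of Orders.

{B}; {A, D}

{B}⁺: B→AD adds A, D; BD→C adds C; BD→ACK adds K → {A, B, C, D, K}.
{A, D}⁺: AD→BCK adds B, C, K → {A, B, C, D, K}. Minimal: {D}⁺ = {D}; {A}⁺ = {A} — none reach the full schema.
Any other superkey contains one of these as a subset, so there are no further candidate keys.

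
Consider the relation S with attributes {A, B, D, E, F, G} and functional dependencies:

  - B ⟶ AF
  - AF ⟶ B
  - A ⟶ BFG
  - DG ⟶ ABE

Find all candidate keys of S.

Attribute D never appears on the right-hand side of any dependency, so D must belong to every candidate key.
{D}⁺ = {D}, which is not all of the schema, so we must add further attributes.
{A, D}⁺: A→BFG adds B, F, G; DG→ABE adds E → {A, B, D, E, F, G}.
{B, D}⁺: B→AF adds A, F; A→BFG adds G; DG→ABE adds E → {A, B, D, E, F, G}.
{D, G}⁺: DG→ABE adds A, B, E; B→AF adds F → {A, B, D, E, F, G}.
Any other superkey contains one of these as a subset, so there are no further candidate keys.

{A, D}, {B, D}, {D, G}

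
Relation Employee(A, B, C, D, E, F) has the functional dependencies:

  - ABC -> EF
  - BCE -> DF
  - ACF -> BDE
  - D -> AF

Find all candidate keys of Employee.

(C, D); (A, B, C); (A, C, F); (B, C, E)

Attribute C never appears on the right-hand side of any dependency, so C must belong to every candidate key.
{C}⁺ = {C}, which is not all of the schema, so we must add further attributes.
{C, D}⁺: D→AF adds A, F; ACF→BDE adds B, E → {A, B, C, D, E, F}. Minimal: {D}⁺ = {A, D, F}; {C}⁺ = {C} — none reach the full schema.
{A, B, C}⁺: ABC→EF adds E, F; BCE→DF adds D → {A, B, C, D, E, F}. Minimal: {B, C}⁺ = {B, C}; {A, C}⁺ = {A, C}; {A, B}⁺ = {A, B} — none reach the full schema.
{A, C, F}⁺: ACF→BDE adds B, D, E → {A, B, C, D, E, F}. Minimal: {C, F}⁺ = {C, F}; {A, F}⁺ = {A, F}; {A, C}⁺ = {A, C} — none reach the full schema.
{B, C, E}⁺: BCE→DF adds D, F; D→AF adds A → {A, B, C, D, E, F}. Minimal: {C, E}⁺ = {C, E}; {B, E}⁺ = {B, E}; {B, C}⁺ = {B, C} — none reach the full schema.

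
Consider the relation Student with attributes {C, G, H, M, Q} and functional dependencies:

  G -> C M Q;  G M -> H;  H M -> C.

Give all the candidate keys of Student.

Attribute G never appears on the right-hand side of any dependency, so G must belong to every candidate key.
{G}⁺ = {C, G, H, M, Q}, which is all of the schema, so {G} is the only candidate key.

{G}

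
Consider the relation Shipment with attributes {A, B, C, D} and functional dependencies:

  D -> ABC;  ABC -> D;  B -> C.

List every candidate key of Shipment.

{D}⁺: D→ABC adds A, B, C → {A, B, C, D}.
{A, B}⁺: B→C adds C; ABC→D adds D → {A, B, C, D}. Minimal: {B}⁺ = {B, C}; {A}⁺ = {A} — none reach the full schema.

{D}, {A, B}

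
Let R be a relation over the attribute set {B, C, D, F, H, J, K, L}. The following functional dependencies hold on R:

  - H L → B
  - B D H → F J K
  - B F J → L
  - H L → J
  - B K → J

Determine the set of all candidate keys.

BCDH; CDHL

{B, C, D, H}⁺: BDH→FJK adds F, J, K; BFJ→L adds L → {B, C, D, F, H, J, K, L}.
{C, D, H, L}⁺: HL→B adds B; BDH→FJK adds F, J, K → {B, C, D, F, H, J, K, L}.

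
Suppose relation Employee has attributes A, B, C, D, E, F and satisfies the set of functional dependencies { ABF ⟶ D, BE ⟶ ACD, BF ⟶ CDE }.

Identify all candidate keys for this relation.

Attributes B, F never appear on any right-hand side, so every candidate key must contain {B, F}.
{B, F}⁺ = {A, B, C, D, E, F}, which is all of the schema, so {B, F} is the only candidate key.

BF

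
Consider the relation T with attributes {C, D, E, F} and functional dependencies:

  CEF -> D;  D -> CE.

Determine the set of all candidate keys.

Attribute F never appears on the right-hand side of any dependency, so F must belong to every candidate key.
{F}⁺ = {F}, which is not all of the schema, so we must add further attributes.
{D, F}⁺: D→CE adds C, E → {C, D, E, F}. Minimal: {F}⁺ = {F}; {D}⁺ = {C, D, E} — none reach the full schema.
{C, E, F}⁺: CEF→D adds D → {C, D, E, F}. Minimal: {E, F}⁺ = {E, F}; {C, F}⁺ = {C, F}; {C, E}⁺ = {C, E} — none reach the full schema.
Any other superkey contains one of these as a subset, so there are no further candidate keys.

{D, F}, {C, E, F}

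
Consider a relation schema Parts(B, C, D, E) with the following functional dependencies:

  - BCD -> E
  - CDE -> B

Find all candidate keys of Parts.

Attributes C, D never appear on any right-hand side, so every candidate key must contain {C, D}.
{C, D}⁺ = {C, D}, which is not all of the schema, so we must add further attributes.
{B, C, D}⁺: BCD→E adds E → {B, C, D, E}. Minimal: {C, D}⁺ = {C, D}; {B, D}⁺ = {B, D}; {B, C}⁺ = {B, C} — none reach the full schema.
{C, D, E}⁺: CDE→B adds B → {B, C, D, E}. Minimal: {D, E}⁺ = {D, E}; {C, E}⁺ = {C, E}; {C, D}⁺ = {C, D} — none reach the full schema.
Any other superkey contains one of these as a subset, so there are no further candidate keys.

BCD; CDE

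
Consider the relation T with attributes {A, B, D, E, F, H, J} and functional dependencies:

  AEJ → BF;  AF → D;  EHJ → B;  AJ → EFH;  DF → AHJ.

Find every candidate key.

{A, F}⁺: AF→D adds D; DF→AHJ adds H, J; AJ→EFH adds E; AEJ→BF adds B → {A, B, D, E, F, H, J}. Minimal: {F}⁺ = {F}; {A}⁺ = {A} — none reach the full schema.
{A, J}⁺: AJ→EFH adds E, F, H; AEJ→BF adds B; AF→D adds D → {A, B, D, E, F, H, J}. Minimal: {J}⁺ = {J}; {A}⁺ = {A} — none reach the full schema.
{D, F}⁺: DF→AHJ adds A, H, J; AJ→EFH adds E; AEJ→BF adds B → {A, B, D, E, F, H, J}. Minimal: {F}⁺ = {F}; {D}⁺ = {D} — none reach the full schema.

(A, F); (A, J); (D, F)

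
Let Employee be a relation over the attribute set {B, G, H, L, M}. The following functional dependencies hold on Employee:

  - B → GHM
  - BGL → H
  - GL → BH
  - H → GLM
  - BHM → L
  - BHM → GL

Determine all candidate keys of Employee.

{B}; {H}; {G, L}

{B}⁺: B→GHM adds G, H, M; H→GLM adds L → {B, G, H, L, M}.
{H}⁺: H→GLM adds G, L, M; GL→BH adds B → {B, G, H, L, M}.
{G, L}⁺: GL→BH adds B, H; H→GLM adds M → {B, G, H, L, M}.
Any other superkey contains one of these as a subset, so there are no further candidate keys.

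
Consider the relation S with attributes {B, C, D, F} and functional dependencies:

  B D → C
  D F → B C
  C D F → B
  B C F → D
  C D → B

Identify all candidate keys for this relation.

(D, F); (B, C, F)

{D, F}⁺: DF→BC adds B, C → {B, C, D, F}.
{B, C, F}⁺: BCF→D adds D → {B, C, D, F}.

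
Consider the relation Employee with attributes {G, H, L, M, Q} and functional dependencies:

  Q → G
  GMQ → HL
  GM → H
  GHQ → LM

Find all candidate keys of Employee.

Attribute Q never appears on the right-hand side of any dependency, so Q must belong to every candidate key.
{Q}⁺ = {G, Q}, which is not all of the schema, so we must add further attributes.
{H, Q}⁺: Q→G adds G; GHQ→LM adds L, M → {G, H, L, M, Q}.
{M, Q}⁺: Q→G adds G; GMQ→HL adds H, L → {G, H, L, M, Q}.

(H, Q), (M, Q)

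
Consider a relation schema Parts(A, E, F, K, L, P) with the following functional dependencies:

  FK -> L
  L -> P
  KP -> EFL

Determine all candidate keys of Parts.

Attributes A, K never appear on any right-hand side, so every candidate key must contain {A, K}.
{A, K}⁺ = {A, K}, which is not all of the schema, so we must add further attributes.
{A, F, K}⁺: FK→L adds L; L→P adds P; KP→EFL adds E → {A, E, F, K, L, P}.
{A, K, L}⁺: L→P adds P; KP→EFL adds E, F → {A, E, F, K, L, P}.
{A, K, P}⁺: KP→EFL adds E, F, L → {A, E, F, K, L, P}.
Any other superkey contains one of these as a subset, so there are no further candidate keys.

{A, F, K}, {A, K, L}, {A, K, P}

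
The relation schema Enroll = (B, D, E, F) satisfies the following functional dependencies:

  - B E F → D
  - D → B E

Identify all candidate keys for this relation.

{D, F}, {B, E, F}

Attribute F never appears on the right-hand side of any dependency, so F must belong to every candidate key.
{F}⁺ = {F}, which is not all of the schema, so we must add further attributes.
{D, F}⁺: D→BE adds B, E → {B, D, E, F}.
{B, E, F}⁺: BEF→D adds D → {B, D, E, F}.
Any other superkey contains one of these as a subset, so there are no further candidate keys.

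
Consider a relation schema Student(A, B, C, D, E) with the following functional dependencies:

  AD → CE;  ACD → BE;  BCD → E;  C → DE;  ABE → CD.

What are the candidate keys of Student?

{A, C}⁺: C→DE adds D, E; ACD→BE adds B → {A, B, C, D, E}. Minimal: {C}⁺ = {C, D, E}; {A}⁺ = {A} — none reach the full schema.
{A, D}⁺: AD→CE adds C, E; ACD→BE adds B → {A, B, C, D, E}. Minimal: {D}⁺ = {D}; {A}⁺ = {A} — none reach the full schema.
{A, B, E}⁺: ABE→CD adds C, D → {A, B, C, D, E}. Minimal: {B, E}⁺ = {B, E}; {A, E}⁺ = {A, E}; {A, B}⁺ = {A, B} — none reach the full schema.
Any other superkey contains one of these as a subset, so there are no further candidate keys.

(A, C), (A, D), (A, B, E)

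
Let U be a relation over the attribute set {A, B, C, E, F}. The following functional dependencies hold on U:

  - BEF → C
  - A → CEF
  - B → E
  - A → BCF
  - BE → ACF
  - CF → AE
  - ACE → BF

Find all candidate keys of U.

A, B, CF

{A}⁺: A→CEF adds C, E, F; A→BCF adds B → {A, B, C, E, F}.
{B}⁺: B→E adds E; BE→ACF adds A, C, F → {A, B, C, E, F}.
{C, F}⁺: CF→AE adds A, E; ACE→BF adds B → {A, B, C, E, F}.
Any other superkey contains one of these as a subset, so there are no further candidate keys.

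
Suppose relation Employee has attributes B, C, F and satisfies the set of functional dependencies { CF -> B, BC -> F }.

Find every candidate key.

Attribute C never appears on the right-hand side of any dependency, so C must belong to every candidate key.
{C}⁺ = {C}, which is not all of the schema, so we must add further attributes.
{B, C}⁺: BC→F adds F → {B, C, F}.
{C, F}⁺: CF→B adds B → {B, C, F}.

BC, CF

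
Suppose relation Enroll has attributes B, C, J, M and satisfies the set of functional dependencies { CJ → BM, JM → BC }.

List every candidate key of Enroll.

Attribute J never appears on the right-hand side of any dependency, so J must belong to every candidate key.
{J}⁺ = {J}, which is not all of the schema, so we must add further attributes.
{C, J}⁺: CJ→BM adds B, M → {B, C, J, M}.
{J, M}⁺: JM→BC adds B, C → {B, C, J, M}.
Any other superkey contains one of these as a subset, so there are no further candidate keys.

(C, J), (J, M)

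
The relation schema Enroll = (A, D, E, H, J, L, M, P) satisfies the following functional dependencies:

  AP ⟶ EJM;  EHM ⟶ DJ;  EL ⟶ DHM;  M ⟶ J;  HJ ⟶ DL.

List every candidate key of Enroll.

Attributes A, P never appear on any right-hand side, so every candidate key must contain {A, P}.
{A, P}⁺ = {A, E, J, M, P}, which is not all of the schema, so we must add further attributes.
{A, H, P}⁺: AP→EJM adds E, J, M; EHM→DJ adds D; HJ→DL adds L → {A, D, E, H, J, L, M, P}. Minimal: {H, P}⁺ = {H, P}; {A, P}⁺ = {A, E, J, M, P}; {A, H}⁺ = {A, H} — none reach the full schema.
{A, L, P}⁺: AP→EJM adds E, J, M; EL→DHM adds D, H → {A, D, E, H, J, L, M, P}. Minimal: {L, P}⁺ = {L, P}; {A, P}⁺ = {A, E, J, M, P}; {A, L}⁺ = {A, L} — none reach the full schema.
Any other superkey contains one of these as a subset, so there are no further candidate keys.

(A, H, P), (A, L, P)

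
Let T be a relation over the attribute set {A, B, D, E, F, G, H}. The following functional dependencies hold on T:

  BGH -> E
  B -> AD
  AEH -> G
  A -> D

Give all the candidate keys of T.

Attributes B, F, H never appear on any right-hand side, so every candidate key must contain {B, F, H}.
{B, F, H}⁺ = {A, B, D, F, H}, which is not all of the schema, so we must add further attributes.
{B, E, F, H}⁺: B→AD adds A, D; AEH→G adds G → {A, B, D, E, F, G, H}. Minimal: {E, F, H}⁺ = {E, F, H}; {B, F, H}⁺ = {A, B, D, F, H}; {B, E, H}⁺ = {A, B, D, E, G, H}; … — none reach the full schema.
{B, F, G, H}⁺: BGH→E adds E; B→AD adds A, D → {A, B, D, E, F, G, H}. Minimal: {F, G, H}⁺ = {F, G, H}; {B, G, H}⁺ = {A, B, D, E, G, H}; {B, F, H}⁺ = {A, B, D, F, H}; … — none reach the full schema.

(B, E, F, H); (B, F, G, H)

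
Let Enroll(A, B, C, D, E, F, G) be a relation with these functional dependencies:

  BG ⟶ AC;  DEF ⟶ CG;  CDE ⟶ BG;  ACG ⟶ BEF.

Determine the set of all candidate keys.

{B, D, G}⁺: BG→AC adds A, C; ACG→BEF adds E, F → {A, B, C, D, E, F, G}.
{C, D, E}⁺: CDE→BG adds B, G; BG→AC adds A; ACG→BEF adds F → {A, B, C, D, E, F, G}.
{D, E, F}⁺: DEF→CG adds C, G; CDE→BG adds B; BG→AC adds A → {A, B, C, D, E, F, G}.
{A, C, D, G}⁺: ACG→BEF adds B, E, F → {A, B, C, D, E, F, G}.
Any other superkey contains one of these as a subset, so there are no further candidate keys.

(B, D, G); (C, D, E); (D, E, F); (A, C, D, G)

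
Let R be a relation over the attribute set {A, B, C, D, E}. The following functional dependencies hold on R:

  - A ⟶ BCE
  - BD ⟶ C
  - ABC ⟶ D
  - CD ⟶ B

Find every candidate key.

{A}

Attribute A never appears on the right-hand side of any dependency, so A must belong to every candidate key.
{A}⁺ = {A, B, C, D, E}, which is all of the schema, so {A} is the only candidate key.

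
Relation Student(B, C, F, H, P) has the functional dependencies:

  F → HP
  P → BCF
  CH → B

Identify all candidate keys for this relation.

F, P

{F}⁺: F→HP adds H, P; P→BCF adds B, C → {B, C, F, H, P}.
{P}⁺: P→BCF adds B, C, F; F→HP adds H → {B, C, F, H, P}.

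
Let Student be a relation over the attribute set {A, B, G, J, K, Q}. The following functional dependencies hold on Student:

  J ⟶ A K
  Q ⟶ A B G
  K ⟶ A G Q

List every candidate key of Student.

{J}

{J}⁺: J→AK adds A, K; K→AGQ adds G, Q; Q→ABG adds B → {A, B, G, J, K, Q}.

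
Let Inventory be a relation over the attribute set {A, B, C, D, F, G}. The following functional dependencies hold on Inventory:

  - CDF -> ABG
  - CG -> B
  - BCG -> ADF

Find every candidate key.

{C, G}⁺: CG→B adds B; BCG→ADF adds A, D, F → {A, B, C, D, F, G}. Minimal: {G}⁺ = {G}; {C}⁺ = {C} — none reach the full schema.
{C, D, F}⁺: CDF→ABG adds A, B, G → {A, B, C, D, F, G}. Minimal: {D, F}⁺ = {D, F}; {C, F}⁺ = {C, F}; {C, D}⁺ = {C, D} — none reach the full schema.

{C, G}, {C, D, F}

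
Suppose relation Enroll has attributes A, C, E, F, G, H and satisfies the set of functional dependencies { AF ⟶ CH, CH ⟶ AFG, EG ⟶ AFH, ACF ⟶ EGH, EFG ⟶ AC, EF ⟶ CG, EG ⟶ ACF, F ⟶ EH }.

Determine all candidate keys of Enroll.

(F), (C, H), (E, G)

{F}⁺: F→EH adds E, H; EF→CG adds C, G; EG→ACF adds A → {A, C, E, F, G, H}.
{C, H}⁺: CH→AFG adds A, F, G; ACF→EGH adds E → {A, C, E, F, G, H}. Minimal: {H}⁺ = {H}; {C}⁺ = {C} — none reach the full schema.
{E, G}⁺: EG→AFH adds A, F, H; EFG→AC adds C → {A, C, E, F, G, H}. Minimal: {G}⁺ = {G}; {E}⁺ = {E} — none reach the full schema.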